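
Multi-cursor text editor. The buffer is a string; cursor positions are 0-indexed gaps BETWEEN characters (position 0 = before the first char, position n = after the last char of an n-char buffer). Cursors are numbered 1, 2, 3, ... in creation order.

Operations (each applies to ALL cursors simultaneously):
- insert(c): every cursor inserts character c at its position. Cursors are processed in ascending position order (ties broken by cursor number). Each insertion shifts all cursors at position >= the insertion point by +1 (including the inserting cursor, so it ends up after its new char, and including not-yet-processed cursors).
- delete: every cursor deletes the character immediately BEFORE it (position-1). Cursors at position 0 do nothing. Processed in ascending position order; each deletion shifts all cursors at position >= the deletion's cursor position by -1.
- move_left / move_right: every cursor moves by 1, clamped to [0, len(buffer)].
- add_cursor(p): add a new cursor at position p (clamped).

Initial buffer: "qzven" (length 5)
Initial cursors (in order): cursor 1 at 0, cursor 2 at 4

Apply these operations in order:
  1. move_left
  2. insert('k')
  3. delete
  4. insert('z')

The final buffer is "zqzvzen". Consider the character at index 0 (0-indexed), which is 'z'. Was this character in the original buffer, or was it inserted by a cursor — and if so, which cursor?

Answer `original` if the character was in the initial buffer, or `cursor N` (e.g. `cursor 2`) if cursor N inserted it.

Answer: cursor 1

Derivation:
After op 1 (move_left): buffer="qzven" (len 5), cursors c1@0 c2@3, authorship .....
After op 2 (insert('k')): buffer="kqzvken" (len 7), cursors c1@1 c2@5, authorship 1...2..
After op 3 (delete): buffer="qzven" (len 5), cursors c1@0 c2@3, authorship .....
After op 4 (insert('z')): buffer="zqzvzen" (len 7), cursors c1@1 c2@5, authorship 1...2..
Authorship (.=original, N=cursor N): 1 . . . 2 . .
Index 0: author = 1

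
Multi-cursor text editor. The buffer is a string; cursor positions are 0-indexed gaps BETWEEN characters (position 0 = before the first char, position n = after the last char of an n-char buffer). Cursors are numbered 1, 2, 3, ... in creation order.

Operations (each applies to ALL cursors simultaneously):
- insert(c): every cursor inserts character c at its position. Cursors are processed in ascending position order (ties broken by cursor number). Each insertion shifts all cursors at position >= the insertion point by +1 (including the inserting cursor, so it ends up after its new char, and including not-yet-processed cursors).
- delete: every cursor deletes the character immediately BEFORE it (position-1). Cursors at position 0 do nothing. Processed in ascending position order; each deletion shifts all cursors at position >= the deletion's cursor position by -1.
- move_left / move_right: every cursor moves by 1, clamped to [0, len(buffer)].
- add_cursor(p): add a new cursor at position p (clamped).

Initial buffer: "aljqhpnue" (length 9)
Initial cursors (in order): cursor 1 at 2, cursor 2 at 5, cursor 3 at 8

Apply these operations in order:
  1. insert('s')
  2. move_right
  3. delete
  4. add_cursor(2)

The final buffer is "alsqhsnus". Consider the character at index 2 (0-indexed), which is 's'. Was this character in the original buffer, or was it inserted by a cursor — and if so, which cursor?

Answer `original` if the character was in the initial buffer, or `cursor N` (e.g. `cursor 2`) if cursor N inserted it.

After op 1 (insert('s')): buffer="alsjqhspnuse" (len 12), cursors c1@3 c2@7 c3@11, authorship ..1...2...3.
After op 2 (move_right): buffer="alsjqhspnuse" (len 12), cursors c1@4 c2@8 c3@12, authorship ..1...2...3.
After op 3 (delete): buffer="alsqhsnus" (len 9), cursors c1@3 c2@6 c3@9, authorship ..1..2..3
After op 4 (add_cursor(2)): buffer="alsqhsnus" (len 9), cursors c4@2 c1@3 c2@6 c3@9, authorship ..1..2..3
Authorship (.=original, N=cursor N): . . 1 . . 2 . . 3
Index 2: author = 1

Answer: cursor 1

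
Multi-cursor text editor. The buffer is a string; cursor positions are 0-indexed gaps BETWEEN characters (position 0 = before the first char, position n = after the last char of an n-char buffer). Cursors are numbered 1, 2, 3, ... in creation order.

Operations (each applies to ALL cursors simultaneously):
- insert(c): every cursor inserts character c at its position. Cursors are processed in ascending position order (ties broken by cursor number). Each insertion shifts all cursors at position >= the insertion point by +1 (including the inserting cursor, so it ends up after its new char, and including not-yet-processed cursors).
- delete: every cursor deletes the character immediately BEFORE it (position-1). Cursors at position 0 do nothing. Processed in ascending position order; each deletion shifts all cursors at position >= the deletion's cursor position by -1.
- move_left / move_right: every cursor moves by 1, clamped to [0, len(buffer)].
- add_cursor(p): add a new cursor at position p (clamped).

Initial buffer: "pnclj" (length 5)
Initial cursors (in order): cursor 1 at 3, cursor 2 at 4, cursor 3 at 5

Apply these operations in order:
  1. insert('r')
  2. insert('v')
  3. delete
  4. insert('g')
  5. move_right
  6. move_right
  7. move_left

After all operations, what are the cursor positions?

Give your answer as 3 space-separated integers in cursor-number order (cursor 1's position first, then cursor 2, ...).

Answer: 6 9 10

Derivation:
After op 1 (insert('r')): buffer="pncrlrjr" (len 8), cursors c1@4 c2@6 c3@8, authorship ...1.2.3
After op 2 (insert('v')): buffer="pncrvlrvjrv" (len 11), cursors c1@5 c2@8 c3@11, authorship ...11.22.33
After op 3 (delete): buffer="pncrlrjr" (len 8), cursors c1@4 c2@6 c3@8, authorship ...1.2.3
After op 4 (insert('g')): buffer="pncrglrgjrg" (len 11), cursors c1@5 c2@8 c3@11, authorship ...11.22.33
After op 5 (move_right): buffer="pncrglrgjrg" (len 11), cursors c1@6 c2@9 c3@11, authorship ...11.22.33
After op 6 (move_right): buffer="pncrglrgjrg" (len 11), cursors c1@7 c2@10 c3@11, authorship ...11.22.33
After op 7 (move_left): buffer="pncrglrgjrg" (len 11), cursors c1@6 c2@9 c3@10, authorship ...11.22.33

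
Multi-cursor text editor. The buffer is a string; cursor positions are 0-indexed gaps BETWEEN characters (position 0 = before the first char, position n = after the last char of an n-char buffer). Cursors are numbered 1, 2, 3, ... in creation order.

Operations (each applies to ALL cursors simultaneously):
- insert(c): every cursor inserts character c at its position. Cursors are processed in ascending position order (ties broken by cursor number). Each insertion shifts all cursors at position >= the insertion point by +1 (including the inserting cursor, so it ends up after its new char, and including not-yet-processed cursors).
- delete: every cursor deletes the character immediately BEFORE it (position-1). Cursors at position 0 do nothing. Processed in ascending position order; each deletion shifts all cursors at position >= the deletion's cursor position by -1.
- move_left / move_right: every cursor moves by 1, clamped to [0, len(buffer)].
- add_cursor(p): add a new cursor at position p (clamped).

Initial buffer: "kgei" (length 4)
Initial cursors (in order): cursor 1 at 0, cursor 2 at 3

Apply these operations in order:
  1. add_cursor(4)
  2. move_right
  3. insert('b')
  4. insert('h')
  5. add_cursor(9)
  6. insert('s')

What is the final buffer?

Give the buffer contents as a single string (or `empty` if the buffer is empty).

After op 1 (add_cursor(4)): buffer="kgei" (len 4), cursors c1@0 c2@3 c3@4, authorship ....
After op 2 (move_right): buffer="kgei" (len 4), cursors c1@1 c2@4 c3@4, authorship ....
After op 3 (insert('b')): buffer="kbgeibb" (len 7), cursors c1@2 c2@7 c3@7, authorship .1...23
After op 4 (insert('h')): buffer="kbhgeibbhh" (len 10), cursors c1@3 c2@10 c3@10, authorship .11...2323
After op 5 (add_cursor(9)): buffer="kbhgeibbhh" (len 10), cursors c1@3 c4@9 c2@10 c3@10, authorship .11...2323
After op 6 (insert('s')): buffer="kbhsgeibbhshss" (len 14), cursors c1@4 c4@11 c2@14 c3@14, authorship .111...2324323

Answer: kbhsgeibbhshss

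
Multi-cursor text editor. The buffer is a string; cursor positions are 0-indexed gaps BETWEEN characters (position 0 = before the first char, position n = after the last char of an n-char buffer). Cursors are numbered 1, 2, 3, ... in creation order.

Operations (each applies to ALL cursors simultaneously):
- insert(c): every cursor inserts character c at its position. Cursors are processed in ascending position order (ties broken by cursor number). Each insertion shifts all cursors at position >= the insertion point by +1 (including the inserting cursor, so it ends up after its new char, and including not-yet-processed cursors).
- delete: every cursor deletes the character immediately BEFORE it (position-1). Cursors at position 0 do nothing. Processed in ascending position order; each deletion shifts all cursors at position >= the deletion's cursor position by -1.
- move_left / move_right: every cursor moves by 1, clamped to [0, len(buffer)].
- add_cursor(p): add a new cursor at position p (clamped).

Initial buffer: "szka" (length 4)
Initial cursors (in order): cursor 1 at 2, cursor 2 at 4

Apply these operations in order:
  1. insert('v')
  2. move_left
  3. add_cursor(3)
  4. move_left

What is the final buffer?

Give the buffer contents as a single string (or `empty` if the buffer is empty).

Answer: szvkav

Derivation:
After op 1 (insert('v')): buffer="szvkav" (len 6), cursors c1@3 c2@6, authorship ..1..2
After op 2 (move_left): buffer="szvkav" (len 6), cursors c1@2 c2@5, authorship ..1..2
After op 3 (add_cursor(3)): buffer="szvkav" (len 6), cursors c1@2 c3@3 c2@5, authorship ..1..2
After op 4 (move_left): buffer="szvkav" (len 6), cursors c1@1 c3@2 c2@4, authorship ..1..2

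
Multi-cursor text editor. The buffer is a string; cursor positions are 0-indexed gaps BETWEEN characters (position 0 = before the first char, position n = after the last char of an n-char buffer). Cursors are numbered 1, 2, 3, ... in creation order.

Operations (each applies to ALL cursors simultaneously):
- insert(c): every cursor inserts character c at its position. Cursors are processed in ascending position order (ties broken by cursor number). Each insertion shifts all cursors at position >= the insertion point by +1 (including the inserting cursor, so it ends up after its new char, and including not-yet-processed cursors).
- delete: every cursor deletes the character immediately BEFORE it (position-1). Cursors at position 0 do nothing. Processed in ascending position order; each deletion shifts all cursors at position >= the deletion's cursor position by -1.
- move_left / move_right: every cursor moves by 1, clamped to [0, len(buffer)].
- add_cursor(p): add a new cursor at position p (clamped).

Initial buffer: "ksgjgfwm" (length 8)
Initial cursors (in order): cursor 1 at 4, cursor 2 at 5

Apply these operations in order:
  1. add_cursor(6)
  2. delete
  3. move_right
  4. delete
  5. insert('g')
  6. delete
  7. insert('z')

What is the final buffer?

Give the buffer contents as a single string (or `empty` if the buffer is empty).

Answer: kzzzm

Derivation:
After op 1 (add_cursor(6)): buffer="ksgjgfwm" (len 8), cursors c1@4 c2@5 c3@6, authorship ........
After op 2 (delete): buffer="ksgwm" (len 5), cursors c1@3 c2@3 c3@3, authorship .....
After op 3 (move_right): buffer="ksgwm" (len 5), cursors c1@4 c2@4 c3@4, authorship .....
After op 4 (delete): buffer="km" (len 2), cursors c1@1 c2@1 c3@1, authorship ..
After op 5 (insert('g')): buffer="kgggm" (len 5), cursors c1@4 c2@4 c3@4, authorship .123.
After op 6 (delete): buffer="km" (len 2), cursors c1@1 c2@1 c3@1, authorship ..
After op 7 (insert('z')): buffer="kzzzm" (len 5), cursors c1@4 c2@4 c3@4, authorship .123.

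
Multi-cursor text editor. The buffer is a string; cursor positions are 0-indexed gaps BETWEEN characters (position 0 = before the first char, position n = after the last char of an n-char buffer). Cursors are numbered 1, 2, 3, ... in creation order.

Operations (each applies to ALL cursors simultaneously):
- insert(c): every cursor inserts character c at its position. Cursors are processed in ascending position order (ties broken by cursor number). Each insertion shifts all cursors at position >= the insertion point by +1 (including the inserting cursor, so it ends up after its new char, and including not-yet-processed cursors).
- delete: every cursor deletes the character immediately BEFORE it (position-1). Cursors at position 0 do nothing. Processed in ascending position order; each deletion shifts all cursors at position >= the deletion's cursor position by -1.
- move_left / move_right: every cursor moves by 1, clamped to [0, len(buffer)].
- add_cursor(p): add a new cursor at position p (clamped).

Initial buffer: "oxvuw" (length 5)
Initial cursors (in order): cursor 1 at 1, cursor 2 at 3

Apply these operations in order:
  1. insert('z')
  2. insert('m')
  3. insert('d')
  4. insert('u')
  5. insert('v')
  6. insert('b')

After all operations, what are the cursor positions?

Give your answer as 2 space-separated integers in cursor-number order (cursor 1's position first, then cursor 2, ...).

Answer: 7 15

Derivation:
After op 1 (insert('z')): buffer="ozxvzuw" (len 7), cursors c1@2 c2@5, authorship .1..2..
After op 2 (insert('m')): buffer="ozmxvzmuw" (len 9), cursors c1@3 c2@7, authorship .11..22..
After op 3 (insert('d')): buffer="ozmdxvzmduw" (len 11), cursors c1@4 c2@9, authorship .111..222..
After op 4 (insert('u')): buffer="ozmduxvzmduuw" (len 13), cursors c1@5 c2@11, authorship .1111..2222..
After op 5 (insert('v')): buffer="ozmduvxvzmduvuw" (len 15), cursors c1@6 c2@13, authorship .11111..22222..
After op 6 (insert('b')): buffer="ozmduvbxvzmduvbuw" (len 17), cursors c1@7 c2@15, authorship .111111..222222..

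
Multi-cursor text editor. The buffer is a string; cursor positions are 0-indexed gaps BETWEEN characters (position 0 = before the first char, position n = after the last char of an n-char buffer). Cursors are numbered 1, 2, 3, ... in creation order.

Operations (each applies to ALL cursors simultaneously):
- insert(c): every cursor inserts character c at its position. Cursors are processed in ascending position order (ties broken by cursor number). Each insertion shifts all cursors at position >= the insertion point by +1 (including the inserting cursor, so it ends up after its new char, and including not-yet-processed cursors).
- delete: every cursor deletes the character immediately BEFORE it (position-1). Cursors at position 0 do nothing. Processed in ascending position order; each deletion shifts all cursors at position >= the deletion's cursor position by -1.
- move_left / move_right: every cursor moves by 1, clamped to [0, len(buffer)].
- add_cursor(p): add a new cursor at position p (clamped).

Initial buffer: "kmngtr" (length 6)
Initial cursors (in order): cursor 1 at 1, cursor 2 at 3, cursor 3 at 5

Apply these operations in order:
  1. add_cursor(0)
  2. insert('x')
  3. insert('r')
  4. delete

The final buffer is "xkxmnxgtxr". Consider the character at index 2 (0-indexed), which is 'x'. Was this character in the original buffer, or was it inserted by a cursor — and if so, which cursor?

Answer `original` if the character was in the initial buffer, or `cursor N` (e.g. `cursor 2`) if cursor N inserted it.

Answer: cursor 1

Derivation:
After op 1 (add_cursor(0)): buffer="kmngtr" (len 6), cursors c4@0 c1@1 c2@3 c3@5, authorship ......
After op 2 (insert('x')): buffer="xkxmnxgtxr" (len 10), cursors c4@1 c1@3 c2@6 c3@9, authorship 4.1..2..3.
After op 3 (insert('r')): buffer="xrkxrmnxrgtxrr" (len 14), cursors c4@2 c1@5 c2@9 c3@13, authorship 44.11..22..33.
After op 4 (delete): buffer="xkxmnxgtxr" (len 10), cursors c4@1 c1@3 c2@6 c3@9, authorship 4.1..2..3.
Authorship (.=original, N=cursor N): 4 . 1 . . 2 . . 3 .
Index 2: author = 1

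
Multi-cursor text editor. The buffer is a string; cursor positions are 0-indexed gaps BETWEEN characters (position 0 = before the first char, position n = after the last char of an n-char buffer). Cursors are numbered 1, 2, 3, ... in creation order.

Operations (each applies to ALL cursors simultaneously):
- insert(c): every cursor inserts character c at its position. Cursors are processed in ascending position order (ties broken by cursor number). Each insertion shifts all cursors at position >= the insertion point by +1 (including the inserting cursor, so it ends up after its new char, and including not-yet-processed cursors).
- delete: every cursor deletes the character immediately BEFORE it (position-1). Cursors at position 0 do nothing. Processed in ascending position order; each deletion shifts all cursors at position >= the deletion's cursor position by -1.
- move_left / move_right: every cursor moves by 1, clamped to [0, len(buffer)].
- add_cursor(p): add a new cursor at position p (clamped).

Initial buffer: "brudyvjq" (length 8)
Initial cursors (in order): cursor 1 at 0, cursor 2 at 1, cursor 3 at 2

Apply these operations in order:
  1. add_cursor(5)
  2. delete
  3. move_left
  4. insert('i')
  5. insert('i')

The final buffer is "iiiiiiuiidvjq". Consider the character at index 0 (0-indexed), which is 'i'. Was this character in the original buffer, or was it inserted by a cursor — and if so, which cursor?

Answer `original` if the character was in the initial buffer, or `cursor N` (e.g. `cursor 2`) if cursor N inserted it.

Answer: cursor 1

Derivation:
After op 1 (add_cursor(5)): buffer="brudyvjq" (len 8), cursors c1@0 c2@1 c3@2 c4@5, authorship ........
After op 2 (delete): buffer="udvjq" (len 5), cursors c1@0 c2@0 c3@0 c4@2, authorship .....
After op 3 (move_left): buffer="udvjq" (len 5), cursors c1@0 c2@0 c3@0 c4@1, authorship .....
After op 4 (insert('i')): buffer="iiiuidvjq" (len 9), cursors c1@3 c2@3 c3@3 c4@5, authorship 123.4....
After op 5 (insert('i')): buffer="iiiiiiuiidvjq" (len 13), cursors c1@6 c2@6 c3@6 c4@9, authorship 123123.44....
Authorship (.=original, N=cursor N): 1 2 3 1 2 3 . 4 4 . . . .
Index 0: author = 1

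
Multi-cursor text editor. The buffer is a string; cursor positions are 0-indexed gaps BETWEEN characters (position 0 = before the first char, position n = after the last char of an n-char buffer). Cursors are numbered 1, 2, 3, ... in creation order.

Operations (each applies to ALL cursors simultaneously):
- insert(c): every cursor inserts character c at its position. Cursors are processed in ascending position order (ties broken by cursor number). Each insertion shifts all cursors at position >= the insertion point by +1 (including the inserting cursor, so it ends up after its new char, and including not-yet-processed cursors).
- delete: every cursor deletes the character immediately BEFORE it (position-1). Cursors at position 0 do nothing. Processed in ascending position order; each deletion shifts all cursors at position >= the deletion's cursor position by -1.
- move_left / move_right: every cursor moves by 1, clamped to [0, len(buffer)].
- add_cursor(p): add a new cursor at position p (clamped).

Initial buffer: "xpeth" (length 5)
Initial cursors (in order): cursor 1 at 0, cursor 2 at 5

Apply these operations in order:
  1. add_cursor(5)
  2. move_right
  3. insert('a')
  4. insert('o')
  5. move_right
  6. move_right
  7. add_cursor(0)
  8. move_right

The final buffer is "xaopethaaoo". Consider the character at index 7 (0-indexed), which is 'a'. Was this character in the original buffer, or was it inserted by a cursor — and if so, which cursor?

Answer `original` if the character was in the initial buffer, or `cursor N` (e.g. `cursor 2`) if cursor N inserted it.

After op 1 (add_cursor(5)): buffer="xpeth" (len 5), cursors c1@0 c2@5 c3@5, authorship .....
After op 2 (move_right): buffer="xpeth" (len 5), cursors c1@1 c2@5 c3@5, authorship .....
After op 3 (insert('a')): buffer="xapethaa" (len 8), cursors c1@2 c2@8 c3@8, authorship .1....23
After op 4 (insert('o')): buffer="xaopethaaoo" (len 11), cursors c1@3 c2@11 c3@11, authorship .11....2323
After op 5 (move_right): buffer="xaopethaaoo" (len 11), cursors c1@4 c2@11 c3@11, authorship .11....2323
After op 6 (move_right): buffer="xaopethaaoo" (len 11), cursors c1@5 c2@11 c3@11, authorship .11....2323
After op 7 (add_cursor(0)): buffer="xaopethaaoo" (len 11), cursors c4@0 c1@5 c2@11 c3@11, authorship .11....2323
After op 8 (move_right): buffer="xaopethaaoo" (len 11), cursors c4@1 c1@6 c2@11 c3@11, authorship .11....2323
Authorship (.=original, N=cursor N): . 1 1 . . . . 2 3 2 3
Index 7: author = 2

Answer: cursor 2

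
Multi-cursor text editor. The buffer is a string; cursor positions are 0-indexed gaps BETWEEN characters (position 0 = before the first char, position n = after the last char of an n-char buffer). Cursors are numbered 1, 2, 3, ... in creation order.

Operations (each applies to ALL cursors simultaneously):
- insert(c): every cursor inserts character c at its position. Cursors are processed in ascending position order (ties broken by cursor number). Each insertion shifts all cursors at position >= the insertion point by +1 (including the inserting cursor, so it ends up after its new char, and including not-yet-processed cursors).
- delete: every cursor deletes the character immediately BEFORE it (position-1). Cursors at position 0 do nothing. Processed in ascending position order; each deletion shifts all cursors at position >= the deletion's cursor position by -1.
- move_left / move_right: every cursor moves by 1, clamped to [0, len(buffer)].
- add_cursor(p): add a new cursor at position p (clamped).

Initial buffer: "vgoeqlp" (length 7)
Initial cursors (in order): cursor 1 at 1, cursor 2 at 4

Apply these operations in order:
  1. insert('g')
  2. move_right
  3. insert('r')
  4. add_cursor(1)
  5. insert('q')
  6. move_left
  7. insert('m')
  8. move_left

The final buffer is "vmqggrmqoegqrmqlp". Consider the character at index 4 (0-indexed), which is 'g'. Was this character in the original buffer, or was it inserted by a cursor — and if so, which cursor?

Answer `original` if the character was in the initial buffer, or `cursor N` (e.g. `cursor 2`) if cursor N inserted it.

Answer: original

Derivation:
After op 1 (insert('g')): buffer="vggoegqlp" (len 9), cursors c1@2 c2@6, authorship .1...2...
After op 2 (move_right): buffer="vggoegqlp" (len 9), cursors c1@3 c2@7, authorship .1...2...
After op 3 (insert('r')): buffer="vggroegqrlp" (len 11), cursors c1@4 c2@9, authorship .1.1..2.2..
After op 4 (add_cursor(1)): buffer="vggroegqrlp" (len 11), cursors c3@1 c1@4 c2@9, authorship .1.1..2.2..
After op 5 (insert('q')): buffer="vqggrqoegqrqlp" (len 14), cursors c3@2 c1@6 c2@12, authorship .31.11..2.22..
After op 6 (move_left): buffer="vqggrqoegqrqlp" (len 14), cursors c3@1 c1@5 c2@11, authorship .31.11..2.22..
After op 7 (insert('m')): buffer="vmqggrmqoegqrmqlp" (len 17), cursors c3@2 c1@7 c2@14, authorship .331.111..2.222..
After op 8 (move_left): buffer="vmqggrmqoegqrmqlp" (len 17), cursors c3@1 c1@6 c2@13, authorship .331.111..2.222..
Authorship (.=original, N=cursor N): . 3 3 1 . 1 1 1 . . 2 . 2 2 2 . .
Index 4: author = original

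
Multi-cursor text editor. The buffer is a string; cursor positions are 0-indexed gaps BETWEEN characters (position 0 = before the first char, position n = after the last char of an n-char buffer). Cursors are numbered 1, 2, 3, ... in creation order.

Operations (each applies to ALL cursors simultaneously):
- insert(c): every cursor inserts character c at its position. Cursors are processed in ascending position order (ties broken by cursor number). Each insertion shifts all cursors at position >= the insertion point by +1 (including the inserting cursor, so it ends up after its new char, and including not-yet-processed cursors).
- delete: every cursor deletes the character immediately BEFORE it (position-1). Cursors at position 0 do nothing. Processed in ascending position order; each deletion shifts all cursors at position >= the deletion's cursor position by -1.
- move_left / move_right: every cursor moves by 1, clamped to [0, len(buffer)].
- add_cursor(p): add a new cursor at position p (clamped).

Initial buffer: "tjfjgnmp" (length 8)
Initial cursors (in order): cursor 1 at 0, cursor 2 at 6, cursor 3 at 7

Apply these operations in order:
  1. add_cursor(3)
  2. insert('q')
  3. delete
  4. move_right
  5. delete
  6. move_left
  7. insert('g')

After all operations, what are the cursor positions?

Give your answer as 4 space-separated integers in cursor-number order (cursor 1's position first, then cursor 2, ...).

Answer: 1 7 7 3

Derivation:
After op 1 (add_cursor(3)): buffer="tjfjgnmp" (len 8), cursors c1@0 c4@3 c2@6 c3@7, authorship ........
After op 2 (insert('q')): buffer="qtjfqjgnqmqp" (len 12), cursors c1@1 c4@5 c2@9 c3@11, authorship 1...4...2.3.
After op 3 (delete): buffer="tjfjgnmp" (len 8), cursors c1@0 c4@3 c2@6 c3@7, authorship ........
After op 4 (move_right): buffer="tjfjgnmp" (len 8), cursors c1@1 c4@4 c2@7 c3@8, authorship ........
After op 5 (delete): buffer="jfgn" (len 4), cursors c1@0 c4@2 c2@4 c3@4, authorship ....
After op 6 (move_left): buffer="jfgn" (len 4), cursors c1@0 c4@1 c2@3 c3@3, authorship ....
After op 7 (insert('g')): buffer="gjgfgggn" (len 8), cursors c1@1 c4@3 c2@7 c3@7, authorship 1.4..23.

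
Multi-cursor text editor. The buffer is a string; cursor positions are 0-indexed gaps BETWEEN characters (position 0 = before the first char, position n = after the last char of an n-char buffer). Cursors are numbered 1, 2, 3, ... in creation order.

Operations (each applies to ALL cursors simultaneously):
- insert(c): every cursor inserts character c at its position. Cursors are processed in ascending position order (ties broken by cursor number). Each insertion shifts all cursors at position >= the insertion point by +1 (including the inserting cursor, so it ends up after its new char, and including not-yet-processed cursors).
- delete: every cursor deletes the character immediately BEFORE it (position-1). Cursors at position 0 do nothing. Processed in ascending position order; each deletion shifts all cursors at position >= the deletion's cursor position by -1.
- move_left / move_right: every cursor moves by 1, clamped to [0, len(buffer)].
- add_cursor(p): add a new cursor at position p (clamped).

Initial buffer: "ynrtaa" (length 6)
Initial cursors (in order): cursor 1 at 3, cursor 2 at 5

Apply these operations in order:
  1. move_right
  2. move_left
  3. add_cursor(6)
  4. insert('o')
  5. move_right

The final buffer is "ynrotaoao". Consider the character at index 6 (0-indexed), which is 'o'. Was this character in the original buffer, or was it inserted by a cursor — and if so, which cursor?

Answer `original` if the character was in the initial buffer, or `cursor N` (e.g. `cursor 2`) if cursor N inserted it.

Answer: cursor 2

Derivation:
After op 1 (move_right): buffer="ynrtaa" (len 6), cursors c1@4 c2@6, authorship ......
After op 2 (move_left): buffer="ynrtaa" (len 6), cursors c1@3 c2@5, authorship ......
After op 3 (add_cursor(6)): buffer="ynrtaa" (len 6), cursors c1@3 c2@5 c3@6, authorship ......
After op 4 (insert('o')): buffer="ynrotaoao" (len 9), cursors c1@4 c2@7 c3@9, authorship ...1..2.3
After op 5 (move_right): buffer="ynrotaoao" (len 9), cursors c1@5 c2@8 c3@9, authorship ...1..2.3
Authorship (.=original, N=cursor N): . . . 1 . . 2 . 3
Index 6: author = 2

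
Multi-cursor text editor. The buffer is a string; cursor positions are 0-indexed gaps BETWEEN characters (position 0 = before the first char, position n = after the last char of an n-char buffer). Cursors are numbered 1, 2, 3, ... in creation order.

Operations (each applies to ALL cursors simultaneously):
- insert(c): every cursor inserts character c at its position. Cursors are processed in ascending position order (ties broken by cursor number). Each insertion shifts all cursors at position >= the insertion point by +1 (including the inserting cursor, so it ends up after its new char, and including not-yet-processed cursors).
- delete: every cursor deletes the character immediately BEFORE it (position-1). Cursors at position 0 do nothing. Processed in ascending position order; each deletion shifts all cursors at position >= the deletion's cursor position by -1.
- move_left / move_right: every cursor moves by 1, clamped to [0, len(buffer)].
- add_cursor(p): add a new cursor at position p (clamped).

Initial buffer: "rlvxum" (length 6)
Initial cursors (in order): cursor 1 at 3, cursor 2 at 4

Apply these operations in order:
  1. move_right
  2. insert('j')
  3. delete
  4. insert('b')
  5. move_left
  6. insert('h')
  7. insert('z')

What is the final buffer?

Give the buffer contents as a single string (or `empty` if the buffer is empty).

Answer: rlvxhzbuhzbm

Derivation:
After op 1 (move_right): buffer="rlvxum" (len 6), cursors c1@4 c2@5, authorship ......
After op 2 (insert('j')): buffer="rlvxjujm" (len 8), cursors c1@5 c2@7, authorship ....1.2.
After op 3 (delete): buffer="rlvxum" (len 6), cursors c1@4 c2@5, authorship ......
After op 4 (insert('b')): buffer="rlvxbubm" (len 8), cursors c1@5 c2@7, authorship ....1.2.
After op 5 (move_left): buffer="rlvxbubm" (len 8), cursors c1@4 c2@6, authorship ....1.2.
After op 6 (insert('h')): buffer="rlvxhbuhbm" (len 10), cursors c1@5 c2@8, authorship ....11.22.
After op 7 (insert('z')): buffer="rlvxhzbuhzbm" (len 12), cursors c1@6 c2@10, authorship ....111.222.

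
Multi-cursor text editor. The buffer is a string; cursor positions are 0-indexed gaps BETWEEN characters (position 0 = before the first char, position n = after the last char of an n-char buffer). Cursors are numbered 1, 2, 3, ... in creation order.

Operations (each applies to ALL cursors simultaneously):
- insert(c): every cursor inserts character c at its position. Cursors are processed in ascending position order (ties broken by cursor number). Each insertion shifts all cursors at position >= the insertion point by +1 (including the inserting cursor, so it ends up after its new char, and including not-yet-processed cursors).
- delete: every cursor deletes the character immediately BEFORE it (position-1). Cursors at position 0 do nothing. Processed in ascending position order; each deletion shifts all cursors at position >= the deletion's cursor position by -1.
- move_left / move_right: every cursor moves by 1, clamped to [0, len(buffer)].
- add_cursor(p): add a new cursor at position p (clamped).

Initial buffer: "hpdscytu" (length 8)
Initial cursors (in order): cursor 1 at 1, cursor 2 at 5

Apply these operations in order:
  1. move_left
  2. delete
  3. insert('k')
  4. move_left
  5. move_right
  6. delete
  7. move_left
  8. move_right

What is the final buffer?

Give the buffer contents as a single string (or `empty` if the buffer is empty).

After op 1 (move_left): buffer="hpdscytu" (len 8), cursors c1@0 c2@4, authorship ........
After op 2 (delete): buffer="hpdcytu" (len 7), cursors c1@0 c2@3, authorship .......
After op 3 (insert('k')): buffer="khpdkcytu" (len 9), cursors c1@1 c2@5, authorship 1...2....
After op 4 (move_left): buffer="khpdkcytu" (len 9), cursors c1@0 c2@4, authorship 1...2....
After op 5 (move_right): buffer="khpdkcytu" (len 9), cursors c1@1 c2@5, authorship 1...2....
After op 6 (delete): buffer="hpdcytu" (len 7), cursors c1@0 c2@3, authorship .......
After op 7 (move_left): buffer="hpdcytu" (len 7), cursors c1@0 c2@2, authorship .......
After op 8 (move_right): buffer="hpdcytu" (len 7), cursors c1@1 c2@3, authorship .......

Answer: hpdcytu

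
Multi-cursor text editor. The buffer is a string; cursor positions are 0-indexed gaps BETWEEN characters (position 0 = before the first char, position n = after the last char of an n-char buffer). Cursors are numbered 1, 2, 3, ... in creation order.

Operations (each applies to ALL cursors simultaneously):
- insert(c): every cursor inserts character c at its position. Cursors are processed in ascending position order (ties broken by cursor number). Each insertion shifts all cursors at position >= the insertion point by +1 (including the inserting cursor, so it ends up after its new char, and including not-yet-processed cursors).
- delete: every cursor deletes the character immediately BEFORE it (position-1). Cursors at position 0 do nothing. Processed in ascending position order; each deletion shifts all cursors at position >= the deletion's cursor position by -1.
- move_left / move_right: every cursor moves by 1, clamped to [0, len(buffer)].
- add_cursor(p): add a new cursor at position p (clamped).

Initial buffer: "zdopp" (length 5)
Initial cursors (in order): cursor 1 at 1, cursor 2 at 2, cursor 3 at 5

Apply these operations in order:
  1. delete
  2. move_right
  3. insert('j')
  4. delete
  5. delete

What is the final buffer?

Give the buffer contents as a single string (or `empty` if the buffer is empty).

Answer: empty

Derivation:
After op 1 (delete): buffer="op" (len 2), cursors c1@0 c2@0 c3@2, authorship ..
After op 2 (move_right): buffer="op" (len 2), cursors c1@1 c2@1 c3@2, authorship ..
After op 3 (insert('j')): buffer="ojjpj" (len 5), cursors c1@3 c2@3 c3@5, authorship .12.3
After op 4 (delete): buffer="op" (len 2), cursors c1@1 c2@1 c3@2, authorship ..
After op 5 (delete): buffer="" (len 0), cursors c1@0 c2@0 c3@0, authorship 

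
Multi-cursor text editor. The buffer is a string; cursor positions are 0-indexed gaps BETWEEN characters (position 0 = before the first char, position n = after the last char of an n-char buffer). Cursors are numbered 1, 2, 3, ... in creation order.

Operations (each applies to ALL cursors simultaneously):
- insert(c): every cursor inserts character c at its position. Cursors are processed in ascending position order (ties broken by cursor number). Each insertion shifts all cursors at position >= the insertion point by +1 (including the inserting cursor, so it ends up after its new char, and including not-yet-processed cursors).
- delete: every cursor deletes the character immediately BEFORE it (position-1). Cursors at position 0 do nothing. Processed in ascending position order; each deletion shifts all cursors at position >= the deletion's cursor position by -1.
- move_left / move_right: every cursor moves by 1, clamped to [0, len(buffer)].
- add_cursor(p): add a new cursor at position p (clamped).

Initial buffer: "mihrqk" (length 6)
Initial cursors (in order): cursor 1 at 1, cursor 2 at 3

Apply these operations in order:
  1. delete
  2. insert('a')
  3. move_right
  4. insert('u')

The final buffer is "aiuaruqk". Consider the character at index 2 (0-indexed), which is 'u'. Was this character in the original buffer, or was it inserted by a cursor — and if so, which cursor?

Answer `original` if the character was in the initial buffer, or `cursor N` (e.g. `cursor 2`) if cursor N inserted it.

After op 1 (delete): buffer="irqk" (len 4), cursors c1@0 c2@1, authorship ....
After op 2 (insert('a')): buffer="aiarqk" (len 6), cursors c1@1 c2@3, authorship 1.2...
After op 3 (move_right): buffer="aiarqk" (len 6), cursors c1@2 c2@4, authorship 1.2...
After op 4 (insert('u')): buffer="aiuaruqk" (len 8), cursors c1@3 c2@6, authorship 1.12.2..
Authorship (.=original, N=cursor N): 1 . 1 2 . 2 . .
Index 2: author = 1

Answer: cursor 1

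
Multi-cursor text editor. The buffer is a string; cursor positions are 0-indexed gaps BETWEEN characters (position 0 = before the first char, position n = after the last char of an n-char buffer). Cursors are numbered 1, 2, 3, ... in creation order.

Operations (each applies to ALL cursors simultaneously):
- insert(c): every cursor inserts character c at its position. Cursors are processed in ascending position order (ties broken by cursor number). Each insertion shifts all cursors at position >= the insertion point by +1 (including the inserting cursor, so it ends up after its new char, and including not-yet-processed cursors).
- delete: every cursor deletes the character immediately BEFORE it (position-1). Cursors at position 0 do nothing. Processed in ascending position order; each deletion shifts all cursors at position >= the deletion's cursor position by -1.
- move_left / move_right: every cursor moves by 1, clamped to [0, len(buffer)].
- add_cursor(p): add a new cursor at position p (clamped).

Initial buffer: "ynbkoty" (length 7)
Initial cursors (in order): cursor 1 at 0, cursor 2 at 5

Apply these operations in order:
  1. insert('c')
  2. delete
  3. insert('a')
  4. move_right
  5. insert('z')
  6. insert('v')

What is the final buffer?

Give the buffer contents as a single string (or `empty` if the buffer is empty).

Answer: ayzvnbkoatzvy

Derivation:
After op 1 (insert('c')): buffer="cynbkocty" (len 9), cursors c1@1 c2@7, authorship 1.....2..
After op 2 (delete): buffer="ynbkoty" (len 7), cursors c1@0 c2@5, authorship .......
After op 3 (insert('a')): buffer="aynbkoaty" (len 9), cursors c1@1 c2@7, authorship 1.....2..
After op 4 (move_right): buffer="aynbkoaty" (len 9), cursors c1@2 c2@8, authorship 1.....2..
After op 5 (insert('z')): buffer="ayznbkoatzy" (len 11), cursors c1@3 c2@10, authorship 1.1....2.2.
After op 6 (insert('v')): buffer="ayzvnbkoatzvy" (len 13), cursors c1@4 c2@12, authorship 1.11....2.22.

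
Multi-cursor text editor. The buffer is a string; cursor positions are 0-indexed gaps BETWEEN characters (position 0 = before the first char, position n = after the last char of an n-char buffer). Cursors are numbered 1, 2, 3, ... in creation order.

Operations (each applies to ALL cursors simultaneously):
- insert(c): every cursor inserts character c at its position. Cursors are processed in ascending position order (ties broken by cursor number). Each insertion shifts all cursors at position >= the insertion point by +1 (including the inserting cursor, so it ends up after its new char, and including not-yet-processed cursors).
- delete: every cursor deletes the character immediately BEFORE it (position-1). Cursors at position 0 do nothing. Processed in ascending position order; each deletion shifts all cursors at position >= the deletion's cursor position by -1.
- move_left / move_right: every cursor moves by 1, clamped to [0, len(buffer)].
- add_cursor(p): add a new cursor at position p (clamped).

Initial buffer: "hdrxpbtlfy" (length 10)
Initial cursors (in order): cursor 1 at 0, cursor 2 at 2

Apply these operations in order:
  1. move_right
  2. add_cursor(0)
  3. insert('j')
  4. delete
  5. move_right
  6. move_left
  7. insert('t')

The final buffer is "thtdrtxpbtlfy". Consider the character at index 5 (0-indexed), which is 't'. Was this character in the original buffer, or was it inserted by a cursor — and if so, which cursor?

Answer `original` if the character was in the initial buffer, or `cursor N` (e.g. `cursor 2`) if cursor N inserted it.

Answer: cursor 2

Derivation:
After op 1 (move_right): buffer="hdrxpbtlfy" (len 10), cursors c1@1 c2@3, authorship ..........
After op 2 (add_cursor(0)): buffer="hdrxpbtlfy" (len 10), cursors c3@0 c1@1 c2@3, authorship ..........
After op 3 (insert('j')): buffer="jhjdrjxpbtlfy" (len 13), cursors c3@1 c1@3 c2@6, authorship 3.1..2.......
After op 4 (delete): buffer="hdrxpbtlfy" (len 10), cursors c3@0 c1@1 c2@3, authorship ..........
After op 5 (move_right): buffer="hdrxpbtlfy" (len 10), cursors c3@1 c1@2 c2@4, authorship ..........
After op 6 (move_left): buffer="hdrxpbtlfy" (len 10), cursors c3@0 c1@1 c2@3, authorship ..........
After op 7 (insert('t')): buffer="thtdrtxpbtlfy" (len 13), cursors c3@1 c1@3 c2@6, authorship 3.1..2.......
Authorship (.=original, N=cursor N): 3 . 1 . . 2 . . . . . . .
Index 5: author = 2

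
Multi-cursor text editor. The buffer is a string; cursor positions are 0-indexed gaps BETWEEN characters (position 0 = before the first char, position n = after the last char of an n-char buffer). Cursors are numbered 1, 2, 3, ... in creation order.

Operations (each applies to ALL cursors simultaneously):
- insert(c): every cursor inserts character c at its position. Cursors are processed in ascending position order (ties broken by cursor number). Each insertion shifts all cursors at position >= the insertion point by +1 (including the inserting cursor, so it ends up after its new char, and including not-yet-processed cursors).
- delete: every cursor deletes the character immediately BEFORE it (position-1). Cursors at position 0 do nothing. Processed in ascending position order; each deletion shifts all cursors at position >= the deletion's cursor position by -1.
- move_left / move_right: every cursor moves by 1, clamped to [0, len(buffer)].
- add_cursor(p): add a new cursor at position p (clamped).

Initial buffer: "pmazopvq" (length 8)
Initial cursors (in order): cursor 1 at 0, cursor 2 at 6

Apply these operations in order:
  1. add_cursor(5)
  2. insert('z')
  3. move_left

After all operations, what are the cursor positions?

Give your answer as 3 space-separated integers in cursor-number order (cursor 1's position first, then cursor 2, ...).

After op 1 (add_cursor(5)): buffer="pmazopvq" (len 8), cursors c1@0 c3@5 c2@6, authorship ........
After op 2 (insert('z')): buffer="zpmazozpzvq" (len 11), cursors c1@1 c3@7 c2@9, authorship 1.....3.2..
After op 3 (move_left): buffer="zpmazozpzvq" (len 11), cursors c1@0 c3@6 c2@8, authorship 1.....3.2..

Answer: 0 8 6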